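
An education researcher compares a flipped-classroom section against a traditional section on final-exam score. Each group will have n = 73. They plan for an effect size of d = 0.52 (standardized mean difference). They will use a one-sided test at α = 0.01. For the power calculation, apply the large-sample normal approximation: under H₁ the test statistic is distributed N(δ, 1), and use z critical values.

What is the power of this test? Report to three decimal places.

Power ≈ 0.793

Noncentrality parameter: δ = d·√(n/2) = 0.52 × √(73/2) = 3.1416
One-sided α = 0.01 → critical value z_{0.01} = 2.326.
Power = P(Z > 2.326 − δ) = Φ(0.815) = 0.7925.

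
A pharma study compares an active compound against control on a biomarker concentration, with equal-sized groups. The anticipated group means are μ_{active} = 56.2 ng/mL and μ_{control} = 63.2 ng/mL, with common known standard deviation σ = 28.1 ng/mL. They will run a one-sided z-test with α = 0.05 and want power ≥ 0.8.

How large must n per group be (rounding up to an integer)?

Standardized effect: d = |μ_{active} − μ_{control}| / σ = |56.2 − 63.2| / 28.1 = 0.2491
For power 0.8 need Φ(δ − z_{0.05}) = 0.8, so δ = z_{0.05} + z_{0.20} = 1.645 + 0.842 = 2.486.
δ = d·√(n/2) ⇒ n = 2(δ/d)² = 2 × (2.486 / 0.2491)² = 199.26.
Round up to the next whole unit.

n = 200 per group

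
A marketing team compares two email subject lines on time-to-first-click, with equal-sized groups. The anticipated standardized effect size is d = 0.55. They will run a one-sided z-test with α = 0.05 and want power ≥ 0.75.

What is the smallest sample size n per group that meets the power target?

n = 36 per group

For power 0.75 need Φ(δ − z_{0.05}) = 0.75, so δ = z_{0.05} + z_{0.25} = 1.645 + 0.674 = 2.319.
δ = d·√(n/2) ⇒ n = 2(δ/d)² = 2 × (2.319 / 0.55)² = 35.57.
Round up to the next whole unit.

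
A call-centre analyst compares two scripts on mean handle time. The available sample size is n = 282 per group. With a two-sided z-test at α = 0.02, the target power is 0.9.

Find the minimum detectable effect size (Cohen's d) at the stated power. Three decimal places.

Required noncentrality: δ = z_{0.01} + z_{0.10} = 2.326 + 1.282 = 3.608.
(Lower-tail contribution to power is negligible for δ > 0.)
δ = d·√(n/2) ⇒ d = δ/√(n/2) = 3.608/√(282/2) = 0.3038.

d ≈ 0.304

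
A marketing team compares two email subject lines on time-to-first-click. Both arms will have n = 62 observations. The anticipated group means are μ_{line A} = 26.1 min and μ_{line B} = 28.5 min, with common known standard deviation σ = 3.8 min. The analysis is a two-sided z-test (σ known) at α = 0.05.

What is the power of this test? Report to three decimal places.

Power ≈ 0.940

Standardized effect: d = |μ_{line A} − μ_{line B}| / σ = |26.1 − 28.5| / 3.8 = 0.6316
Noncentrality parameter: δ = d·√(n/2) = 0.6316 × √(62/2) = 3.5165
Two-sided α = 0.05 → critical value z_{0.025} = 1.960.
Power = Φ(δ − 1.960) + Φ(−δ − 1.960) = Φ(1.557) + Φ(-5.476) = 0.9402 + 0.0000 = 0.9402.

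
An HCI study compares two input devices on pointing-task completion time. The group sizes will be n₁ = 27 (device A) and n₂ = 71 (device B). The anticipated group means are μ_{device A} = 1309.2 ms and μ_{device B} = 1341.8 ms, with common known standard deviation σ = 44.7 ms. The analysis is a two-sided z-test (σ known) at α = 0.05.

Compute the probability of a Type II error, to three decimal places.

β ≈ 0.103

Standardized effect: d = |μ_{device A} − μ_{device B}| / σ = |1309.2 − 1341.8| / 44.7 = 0.7293
Noncentrality parameter: δ = d / √(1/n₁ + 1/n₂) = 0.7293 / √(1/27 + 1/71) = 3.2256
Critical value for a two-sided test at α = 0.05: z_{α/2} = 1.960.
Power = Φ(δ − 1.960) + Φ(−δ − 1.960) = Φ(1.266) + Φ(-5.186) = 0.8972 + 0.0000 = 0.8972.
Type II error: β = 1 − power = 1 − 0.8972 = 0.1028.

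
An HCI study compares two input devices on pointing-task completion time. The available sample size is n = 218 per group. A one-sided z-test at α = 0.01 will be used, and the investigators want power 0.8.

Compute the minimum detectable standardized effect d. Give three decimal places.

Need Φ(δ − 2.326) = 0.8, so δ = 2.326 + 0.842 = 3.168.
δ = d·√(n/2) ⇒ d = δ/√(n/2) = 3.168/√(218/2) = 0.3034.

d ≈ 0.303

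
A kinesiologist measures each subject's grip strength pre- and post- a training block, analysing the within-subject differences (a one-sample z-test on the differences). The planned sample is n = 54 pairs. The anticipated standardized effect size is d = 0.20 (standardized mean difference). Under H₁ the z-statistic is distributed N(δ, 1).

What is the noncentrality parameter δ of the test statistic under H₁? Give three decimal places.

The noncentrality parameter scales effect size by the design's sample-size factor: δ = d·√n = 0.20 × √54 = 1.4697

δ ≈ 1.470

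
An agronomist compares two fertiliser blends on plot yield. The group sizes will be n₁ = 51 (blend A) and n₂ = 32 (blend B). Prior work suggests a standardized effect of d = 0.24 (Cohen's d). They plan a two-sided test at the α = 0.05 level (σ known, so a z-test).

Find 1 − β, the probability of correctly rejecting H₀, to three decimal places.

Noncentrality parameter: δ = d / √(1/n₁ + 1/n₂) = 0.24 / √(1/51 + 1/32) = 1.0642
Two-sided α = 0.05 → critical value z_{0.025} = 1.960.
Power = Φ(δ − 1.960) + Φ(−δ − 1.960) = Φ(-0.896) + Φ(-3.024) = 0.1852 + 0.0012 = 0.1864.

Power ≈ 0.186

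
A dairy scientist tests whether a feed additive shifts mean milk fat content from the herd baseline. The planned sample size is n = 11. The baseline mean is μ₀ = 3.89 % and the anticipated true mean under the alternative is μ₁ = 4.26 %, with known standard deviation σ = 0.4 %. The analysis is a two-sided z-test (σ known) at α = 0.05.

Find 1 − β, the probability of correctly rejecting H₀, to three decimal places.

Standardized effect: d = |μ₁ − μ₀| / σ = |4.26 − 3.89| / 0.4 = 0.9250
Noncentrality parameter: δ = d·√n = 0.9250 × √11 = 3.0679
Two-sided α = 0.05 → critical value z_{0.025} = 1.960.
Power = Φ(δ − 1.960) + Φ(−δ − 1.960) = Φ(1.108) + Φ(-5.028) = 0.8661 + 0.0000 = 0.8661.

Power ≈ 0.866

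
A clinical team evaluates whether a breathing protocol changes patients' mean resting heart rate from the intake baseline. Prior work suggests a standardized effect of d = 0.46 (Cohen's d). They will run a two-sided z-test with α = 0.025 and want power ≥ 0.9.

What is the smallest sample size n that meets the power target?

n = 59

For power 0.9 need Φ(δ − z_{0.0125}) = 0.9, so δ = z_{0.0125} + z_{0.10} = 2.241 + 1.282 = 3.523.
(For δ > 0 the lower-tail rejection region contributes negligibly to power, so the one-term inversion is standard.)
δ = d·√n ⇒ n = (δ/d)² = (3.523 / 0.46)² = 58.65.
Rounding up, n = 59.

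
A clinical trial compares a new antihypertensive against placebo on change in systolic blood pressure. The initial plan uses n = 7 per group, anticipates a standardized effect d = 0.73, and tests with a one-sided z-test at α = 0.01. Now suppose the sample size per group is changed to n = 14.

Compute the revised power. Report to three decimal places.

With n = 14 per group: δ = d·√(n/2) = 0.73 × √(14/2) = 1.9314. Critical value z_{0.01} = 2.326.
Revised power = Φ(δ − 2.326) = Φ(-0.395) = 0.3464.

Power ≈ 0.346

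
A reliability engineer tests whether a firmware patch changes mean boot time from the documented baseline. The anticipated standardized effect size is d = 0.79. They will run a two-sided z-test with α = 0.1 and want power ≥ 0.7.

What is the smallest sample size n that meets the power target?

n = 8

For power 0.7 need Φ(δ − z_{0.05}) = 0.7, so δ = z_{0.05} + z_{0.30} = 1.645 + 0.524 = 2.169.
(Ignoring the negligible lower-tail rejection probability gives the usual closed-form inversion.)
δ = d·√n ⇒ n = (δ/d)² = (2.169 / 0.79)² = 7.54.
Round up to the next whole unit.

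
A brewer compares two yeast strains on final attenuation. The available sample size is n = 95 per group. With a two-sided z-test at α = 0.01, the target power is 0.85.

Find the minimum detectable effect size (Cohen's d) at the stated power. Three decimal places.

d ≈ 0.524

Required noncentrality: δ = z_{0.005} + z_{0.15} = 2.576 + 1.036 = 3.612.
(Lower-tail contribution to power is negligible for δ > 0.)
δ = d·√(n/2) ⇒ d = δ/√(n/2) = 3.612/√(95/2) = 0.5241.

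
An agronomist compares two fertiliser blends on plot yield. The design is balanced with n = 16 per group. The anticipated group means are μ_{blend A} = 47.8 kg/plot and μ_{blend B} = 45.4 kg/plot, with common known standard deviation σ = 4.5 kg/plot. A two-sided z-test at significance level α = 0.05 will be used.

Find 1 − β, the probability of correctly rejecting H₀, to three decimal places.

Standardized effect: d = |μ_{blend A} − μ_{blend B}| / σ = |47.8 − 45.4| / 4.5 = 0.5333
Noncentrality parameter: δ = d·√(n/2) = 0.5333 × √(16/2) = 1.5085
Critical value for a two-sided test at α = 0.05: z_{α/2} = 1.960.
Power = Φ(δ − 1.960) + Φ(−δ − 1.960) = Φ(-0.451) + Φ(-3.468) = 0.3258 + 0.0003 = 0.3261.

Power ≈ 0.326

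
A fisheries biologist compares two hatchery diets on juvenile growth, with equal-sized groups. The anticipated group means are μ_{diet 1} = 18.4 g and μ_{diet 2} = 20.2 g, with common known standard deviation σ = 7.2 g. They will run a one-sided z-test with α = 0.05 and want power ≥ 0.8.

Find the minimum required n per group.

n = 198 per group

Standardized effect: d = |μ_{diet 1} − μ_{diet 2}| / σ = |18.4 − 20.2| / 7.2 = 0.2500
Set Φ(δ − 1.645) = 0.8; then δ − 1.645 = Φ⁻¹(0.8) = 0.842, giving δ = 2.486.
δ = d·√(n/2) ⇒ n = 2(δ/d)² = 2 × (2.486 / 0.2500)² = 197.84.
Rounding up, n = 198 per group.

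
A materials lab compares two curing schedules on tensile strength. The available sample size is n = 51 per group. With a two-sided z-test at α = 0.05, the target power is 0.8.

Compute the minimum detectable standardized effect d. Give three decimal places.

Need Φ(δ − 1.960) = 0.8, so δ = 1.960 + 0.842 = 2.802.
(Lower-tail contribution to power is negligible for δ > 0.)
δ = d·√(n/2) ⇒ d = δ/√(n/2) = 2.802/√(51/2) = 0.5548.

d ≈ 0.555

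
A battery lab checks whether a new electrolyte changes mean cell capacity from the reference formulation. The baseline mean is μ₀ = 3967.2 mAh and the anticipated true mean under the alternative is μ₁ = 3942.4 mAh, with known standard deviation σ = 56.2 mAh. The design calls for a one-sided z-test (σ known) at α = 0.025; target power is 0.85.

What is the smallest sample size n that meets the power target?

Standardized effect: d = |μ₁ − μ₀| / σ = |3942.4 − 3967.2| / 56.2 = 0.4413
For power 0.85 need Φ(δ − z_{0.025}) = 0.85, so δ = z_{0.025} + z_{0.15} = 1.960 + 1.036 = 2.996.
δ = d·√n ⇒ n = (δ/d)² = (2.996 / 0.4413)² = 46.11.
Rounding up, n = 47.

n = 47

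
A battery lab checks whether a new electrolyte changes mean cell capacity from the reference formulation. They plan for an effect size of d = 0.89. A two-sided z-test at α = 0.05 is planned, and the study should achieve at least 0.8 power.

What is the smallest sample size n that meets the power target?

For power 0.8 need Φ(δ − z_{0.025}) = 0.8, so δ = z_{0.025} + z_{0.20} = 1.960 + 0.842 = 2.802.
(Ignoring the negligible lower-tail rejection probability gives the usual closed-form inversion.)
δ = d·√n ⇒ n = (δ/d)² = (2.802 / 0.89)² = 9.91.
Rounding up, n = 10.

n = 10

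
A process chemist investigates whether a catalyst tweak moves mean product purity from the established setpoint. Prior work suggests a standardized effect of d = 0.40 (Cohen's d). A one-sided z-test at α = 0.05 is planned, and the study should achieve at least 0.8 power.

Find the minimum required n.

For power 0.8 need Φ(δ − z_{0.05}) = 0.8, so δ = z_{0.05} + z_{0.20} = 1.645 + 0.842 = 2.486.
δ = d·√n ⇒ n = (δ/d)² = (2.486 / 0.40)² = 38.64.
Rounding up, n = 39.

n = 39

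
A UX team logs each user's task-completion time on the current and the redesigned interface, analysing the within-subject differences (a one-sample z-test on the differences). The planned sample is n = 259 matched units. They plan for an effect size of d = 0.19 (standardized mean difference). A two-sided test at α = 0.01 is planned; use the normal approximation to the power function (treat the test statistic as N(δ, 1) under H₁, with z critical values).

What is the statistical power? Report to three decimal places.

Power ≈ 0.685

Noncentrality parameter: λ = d·√n = 0.19 × √259 = 3.0578
Critical value for a two-sided test at α = 0.01: z_{α/2} = 2.576.
Power = Φ(λ − 2.576) + Φ(−λ − 2.576) = Φ(0.482) + Φ(-5.634) = 0.6851 + 0.0000 = 0.6851.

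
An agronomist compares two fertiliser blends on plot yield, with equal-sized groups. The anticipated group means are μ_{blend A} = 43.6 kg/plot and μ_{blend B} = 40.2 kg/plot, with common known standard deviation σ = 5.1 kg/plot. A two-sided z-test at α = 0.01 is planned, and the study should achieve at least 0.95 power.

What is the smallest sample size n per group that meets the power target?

Standardized effect: d = |μ_{blend A} − μ_{blend B}| / σ = |43.6 − 40.2| / 5.1 = 0.6667
For power 0.95 need Φ(δ − z_{0.005}) = 0.95, so δ = z_{0.005} + z_{0.05} = 2.576 + 1.645 = 4.221.
(Ignoring the negligible lower-tail rejection probability gives the usual closed-form inversion.)
δ = d·√(n/2) ⇒ n = 2(δ/d)² = 2 × (4.221 / 0.6667)² = 80.16.
Round up to the next whole unit.

n = 81 per group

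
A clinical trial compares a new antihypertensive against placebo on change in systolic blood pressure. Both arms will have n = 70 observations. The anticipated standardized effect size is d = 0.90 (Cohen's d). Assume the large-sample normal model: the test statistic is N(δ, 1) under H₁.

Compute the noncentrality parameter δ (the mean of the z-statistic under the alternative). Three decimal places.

The noncentrality parameter scales effect size by the design's sample-size factor: δ = d·√(n/2) = 0.90 × √(70/2) = 5.3245

δ ≈ 5.324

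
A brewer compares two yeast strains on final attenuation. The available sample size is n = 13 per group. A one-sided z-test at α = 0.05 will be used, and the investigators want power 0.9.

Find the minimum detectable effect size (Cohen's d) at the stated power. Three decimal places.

Need Φ(δ − 1.645) = 0.9, so δ = 1.645 + 1.282 = 2.926.
δ = d·√(n/2) ⇒ d = δ/√(n/2) = 2.926/√(13/2) = 1.1478.

d ≈ 1.148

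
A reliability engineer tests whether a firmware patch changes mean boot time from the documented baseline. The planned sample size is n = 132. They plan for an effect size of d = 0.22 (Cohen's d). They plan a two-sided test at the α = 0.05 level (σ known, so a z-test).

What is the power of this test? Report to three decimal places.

Power ≈ 0.715

Noncentrality parameter: δ = d·√n = 0.22 × √132 = 2.5276
Critical value for a two-sided test at α = 0.05: z_{α/2} = 1.960.
Power = Φ(δ − 1.960) + Φ(−δ − 1.960) = Φ(0.568) + Φ(-4.488) = 0.7149 + 0.0000 = 0.7149.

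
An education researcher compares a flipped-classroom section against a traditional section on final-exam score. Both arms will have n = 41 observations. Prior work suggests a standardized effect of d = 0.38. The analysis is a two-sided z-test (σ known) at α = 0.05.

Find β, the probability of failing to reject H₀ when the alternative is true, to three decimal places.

β ≈ 0.595

Noncentrality parameter: δ = d·√(n/2) = 0.38 × √(41/2) = 1.7205
Critical value for a two-sided test at α = 0.05: z_{α/2} = 1.960.
Power = Φ(δ − 1.960) + Φ(−δ − 1.960) = Φ(-0.239) + Φ(-3.680) = 0.4054 + 0.0001 = 0.4055.
Type II error: β = 1 − power = 1 − 0.4055 = 0.5945.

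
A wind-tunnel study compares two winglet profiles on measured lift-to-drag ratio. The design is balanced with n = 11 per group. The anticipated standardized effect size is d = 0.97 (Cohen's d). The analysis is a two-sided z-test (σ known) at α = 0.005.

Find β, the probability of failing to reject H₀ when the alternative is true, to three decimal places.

β ≈ 0.703

Noncentrality parameter: δ = d·√(n/2) = 0.97 × √(11/2) = 2.2749
Critical value for a two-sided test at α = 0.005: z_{α/2} = 2.807.
Power = Φ(δ − 2.807) + Φ(−δ − 2.807) = Φ(-0.532) + Φ(-5.082) = 0.2973 + 0.0000 = 0.2973.
Type II error: β = 1 − power = 1 − 0.2973 = 0.7027.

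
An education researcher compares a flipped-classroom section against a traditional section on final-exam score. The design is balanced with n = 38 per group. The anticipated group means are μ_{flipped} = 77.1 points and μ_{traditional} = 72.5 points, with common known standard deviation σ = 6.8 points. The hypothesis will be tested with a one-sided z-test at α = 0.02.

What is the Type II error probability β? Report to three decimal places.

β ≈ 0.185

Standardized effect: d = |μ_{flipped} − μ_{traditional}| / σ = |77.1 − 72.5| / 6.8 = 0.6765
Noncentrality parameter: δ = d·√(n/2) = 0.6765 × √(38/2) = 2.9487
One-sided α = 0.02 → critical value z_{0.02} = 2.054.
Power = P(Z > 2.054 − δ) = Φ(0.895) = 0.8146.
Type II error: β = 1 − power = 1 − 0.8146 = 0.1854.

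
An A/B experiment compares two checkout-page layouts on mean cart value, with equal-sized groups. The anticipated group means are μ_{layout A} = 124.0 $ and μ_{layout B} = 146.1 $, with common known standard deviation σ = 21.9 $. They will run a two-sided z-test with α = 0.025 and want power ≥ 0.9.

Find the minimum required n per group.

n = 25 per group

Standardized effect: d = |μ_{layout A} − μ_{layout B}| / σ = |124.0 − 146.1| / 21.9 = 1.0091
For power 0.9 need Φ(δ − z_{0.0125}) = 0.9, so δ = z_{0.0125} + z_{0.10} = 2.241 + 1.282 = 3.523.
(The Φ(−δ − z_{α/2}) term is vanishingly small for δ > 0 and is dropped in the standard sample-size formula.)
δ = d·√(n/2) ⇒ n = 2(δ/d)² = 2 × (3.523 / 1.0091)² = 24.38.
Round up to the next whole unit.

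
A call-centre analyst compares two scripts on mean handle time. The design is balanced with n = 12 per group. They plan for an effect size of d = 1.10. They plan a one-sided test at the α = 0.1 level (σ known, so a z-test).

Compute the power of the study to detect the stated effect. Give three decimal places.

Power ≈ 0.921

Noncentrality parameter: δ = d·√(n/2) = 1.10 × √(12/2) = 2.6944
Critical value for a one-sided test at α = 0.1: z_α = 1.282.
Power = Φ(δ − 1.282) = Φ(1.413) = 0.9212.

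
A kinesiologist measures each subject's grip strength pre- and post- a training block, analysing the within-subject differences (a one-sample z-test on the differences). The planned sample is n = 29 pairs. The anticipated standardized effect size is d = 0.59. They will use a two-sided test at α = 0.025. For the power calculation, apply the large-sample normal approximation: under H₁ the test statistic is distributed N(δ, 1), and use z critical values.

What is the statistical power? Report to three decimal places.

Power ≈ 0.825

Noncentrality parameter: δ = d·√n = 0.59 × √29 = 3.1772
Critical value for a two-sided test at α = 0.025: z_{α/2} = 2.241.
Power = Φ(δ − 2.241) + Φ(−δ − 2.241) = Φ(0.936) + Φ(-5.419) = 0.8253 + 0.0000 = 0.8253.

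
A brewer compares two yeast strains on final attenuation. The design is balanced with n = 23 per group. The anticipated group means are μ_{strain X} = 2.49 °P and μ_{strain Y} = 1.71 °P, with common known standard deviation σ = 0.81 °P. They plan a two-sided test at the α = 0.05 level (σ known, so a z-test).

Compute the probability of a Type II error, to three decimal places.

β ≈ 0.096

Standardized effect: d = |μ_{strain X} − μ_{strain Y}| / σ = |2.49 − 1.71| / 0.81 = 0.9630
Noncentrality parameter: δ = d·√(n/2) = 0.9630 × √(23/2) = 3.2656
Two-sided α = 0.05 → critical value z_{0.025} = 1.960.
Power = Φ(δ − 1.960) + Φ(−δ − 1.960) = Φ(1.306) + Φ(-5.226) = 0.9042 + 0.0000 = 0.9042.
Type II error: β = 1 − power = 1 − 0.9042 = 0.0958.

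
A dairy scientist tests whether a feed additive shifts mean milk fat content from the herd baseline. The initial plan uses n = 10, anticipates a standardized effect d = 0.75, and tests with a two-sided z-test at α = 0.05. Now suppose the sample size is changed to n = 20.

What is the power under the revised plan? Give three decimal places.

Power ≈ 0.918

With n = 20: δ = d·√n = 0.75 × √20 = 3.3541. Critical value z_{0.025} = 1.960.
Revised power = Φ(δ − 1.960) + Φ(−δ − 1.960) = Φ(1.394) + Φ(-5.314) = 0.9184 + 0.0000 = 0.9184.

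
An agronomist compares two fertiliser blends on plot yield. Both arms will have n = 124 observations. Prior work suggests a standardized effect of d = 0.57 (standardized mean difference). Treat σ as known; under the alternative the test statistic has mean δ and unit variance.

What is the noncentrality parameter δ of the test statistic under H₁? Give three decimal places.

δ ≈ 4.488

The noncentrality parameter scales effect size by the design's sample-size factor: δ = d·√(n/2) = 0.57 × √(124/2) = 4.4882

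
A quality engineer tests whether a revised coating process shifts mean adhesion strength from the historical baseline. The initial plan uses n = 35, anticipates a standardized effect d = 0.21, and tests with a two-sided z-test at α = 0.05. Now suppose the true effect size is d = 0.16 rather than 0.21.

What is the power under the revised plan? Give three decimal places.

Power ≈ 0.157

With d = 0.16: δ = d·√n = 0.16 × √35 = 0.9466. Critical value z_{0.025} = 1.960.
Revised power = Φ(δ − 1.960) + Φ(−δ − 1.960) = Φ(-1.013) + Φ(-2.907) = 0.1554 + 0.0018 = 0.1573.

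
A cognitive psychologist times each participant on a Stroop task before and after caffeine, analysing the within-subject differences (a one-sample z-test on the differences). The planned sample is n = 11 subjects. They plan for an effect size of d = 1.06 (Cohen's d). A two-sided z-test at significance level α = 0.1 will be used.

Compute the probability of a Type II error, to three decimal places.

β ≈ 0.031

Noncentrality parameter: δ = d·√n = 1.06 × √11 = 3.5156
Two-sided α = 0.1 → critical value z_{0.05} = 1.645.
Power = Φ(δ − 1.645) + Φ(−δ − 1.645) = Φ(1.871) + Φ(-5.160) = 0.9693 + 0.0000 = 0.9693.
Type II error: β = 1 − power = 1 − 0.9693 = 0.0307.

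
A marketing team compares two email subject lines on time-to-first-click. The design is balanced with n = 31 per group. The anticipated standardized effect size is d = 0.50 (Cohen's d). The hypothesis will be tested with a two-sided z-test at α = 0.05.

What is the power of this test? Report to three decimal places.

Noncentrality parameter: δ = d·√(n/2) = 0.50 × √(31/2) = 1.9685
Critical value for a two-sided test at α = 0.05: z_{α/2} = 1.960.
Power = Φ(δ − 1.960) + Φ(−δ − 1.960) = Φ(0.009) + Φ(-3.928) = 0.5034 + 0.0000 = 0.5034.

Power ≈ 0.503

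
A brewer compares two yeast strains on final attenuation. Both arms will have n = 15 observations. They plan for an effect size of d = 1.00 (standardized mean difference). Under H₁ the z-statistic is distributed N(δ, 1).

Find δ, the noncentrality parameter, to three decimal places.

δ ≈ 2.739

The noncentrality parameter scales effect size by the design's sample-size factor: δ = d·√(n/2) = 1.00 × √(15/2) = 2.7386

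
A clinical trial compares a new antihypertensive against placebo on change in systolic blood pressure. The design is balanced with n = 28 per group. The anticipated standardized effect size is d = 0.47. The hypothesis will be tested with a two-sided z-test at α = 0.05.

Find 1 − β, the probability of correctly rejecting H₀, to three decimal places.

Noncentrality parameter: δ = d·√(n/2) = 0.47 × √(28/2) = 1.7586
Two-sided α = 0.05 → critical value z_{0.025} = 1.960.
Power = Φ(δ − 1.960) + Φ(−δ − 1.960) = Φ(-0.201) + Φ(-3.719) = 0.4202 + 0.0001 = 0.4203.

Power ≈ 0.420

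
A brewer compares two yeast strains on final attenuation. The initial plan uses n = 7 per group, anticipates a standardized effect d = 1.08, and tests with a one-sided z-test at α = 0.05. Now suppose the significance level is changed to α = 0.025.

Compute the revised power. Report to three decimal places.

δ = d·√(n/2) = 1.08 × √(7/2) = 2.0205 (unchanged). New critical value: z_{0.025} = 1.960.
Revised power = Φ(δ − 1.960) = Φ(0.061) = 0.5241.

Power ≈ 0.524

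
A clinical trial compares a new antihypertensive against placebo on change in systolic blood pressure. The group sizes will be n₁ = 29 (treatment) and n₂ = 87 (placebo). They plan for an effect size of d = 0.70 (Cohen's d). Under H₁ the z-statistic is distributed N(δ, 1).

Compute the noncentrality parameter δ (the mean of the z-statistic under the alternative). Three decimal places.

The noncentrality parameter scales effect size by the design's sample-size factor: δ = d / √(1/n₁ + 1/n₂) = 0.70 / √(1/29 + 1/87) = 3.2646

δ ≈ 3.265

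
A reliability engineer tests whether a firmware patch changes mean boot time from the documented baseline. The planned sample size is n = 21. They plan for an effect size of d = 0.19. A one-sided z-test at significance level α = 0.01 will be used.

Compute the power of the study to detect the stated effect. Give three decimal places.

Power ≈ 0.073

Noncentrality parameter: δ = d·√n = 0.19 × √21 = 0.8707
Critical value for a one-sided test at α = 0.01: z_α = 2.326.
Power = Φ(δ − 2.326) = Φ(-1.456) = 0.0727.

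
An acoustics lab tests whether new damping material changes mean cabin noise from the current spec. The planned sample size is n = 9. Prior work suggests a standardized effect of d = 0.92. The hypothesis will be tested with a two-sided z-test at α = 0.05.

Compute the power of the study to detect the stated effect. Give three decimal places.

Noncentrality parameter: δ = d·√n = 0.92 × √9 = 2.7600
Critical value for a two-sided test at α = 0.05: z_{α/2} = 1.960.
Power = Φ(δ − 1.960) + Φ(−δ − 1.960) = Φ(0.800) + Φ(-4.720) = 0.7882 + 0.0000 = 0.7882.

Power ≈ 0.788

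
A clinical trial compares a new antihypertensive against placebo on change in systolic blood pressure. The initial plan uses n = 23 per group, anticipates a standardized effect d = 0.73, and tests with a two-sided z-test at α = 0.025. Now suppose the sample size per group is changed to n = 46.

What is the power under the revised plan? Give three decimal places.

With n = 46 per group: δ = d·√(n/2) = 0.73 × √(46/2) = 3.5010. Critical value z_{0.0125} = 2.241.
Revised power = Φ(δ − 2.241) + Φ(−δ − 2.241) = Φ(1.260) + Φ(-5.742) = 0.8961 + 0.0000 = 0.8961.

Power ≈ 0.896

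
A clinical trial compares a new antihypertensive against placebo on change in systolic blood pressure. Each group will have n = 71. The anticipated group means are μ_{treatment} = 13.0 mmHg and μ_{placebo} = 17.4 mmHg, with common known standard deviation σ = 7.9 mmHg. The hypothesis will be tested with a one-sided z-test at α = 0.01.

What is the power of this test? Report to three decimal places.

Power ≈ 0.839

Standardized effect: d = |μ_{treatment} − μ_{placebo}| / σ = |13.0 − 17.4| / 7.9 = 0.5570
Noncentrality parameter: δ = d·√(n/2) = 0.5570 × √(71/2) = 3.3185
Critical value for a one-sided test at α = 0.01: z_α = 2.326.
Power = P(Z > 2.326 − δ) = Φ(0.992) = 0.8394.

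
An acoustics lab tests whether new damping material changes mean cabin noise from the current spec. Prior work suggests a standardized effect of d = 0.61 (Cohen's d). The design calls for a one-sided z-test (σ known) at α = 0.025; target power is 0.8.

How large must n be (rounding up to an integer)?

n = 22

For power 0.8 need Φ(δ − z_{0.025}) = 0.8, so δ = z_{0.025} + z_{0.20} = 1.960 + 0.842 = 2.802.
δ = d·√n ⇒ n = (δ/d)² = (2.802 / 0.61)² = 21.09.
Round up to the next whole unit.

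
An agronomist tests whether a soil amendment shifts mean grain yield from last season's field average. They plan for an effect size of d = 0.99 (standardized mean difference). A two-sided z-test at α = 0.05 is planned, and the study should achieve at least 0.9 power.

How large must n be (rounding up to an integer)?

n = 11

Set Φ(δ − 1.960) = 0.9; then δ − 1.960 = Φ⁻¹(0.9) = 1.282, giving δ = 3.242.
(For δ > 0 the lower-tail rejection region contributes negligibly to power, so the one-term inversion is standard.)
δ = d·√n ⇒ n = (δ/d)² = (3.242 / 0.99)² = 10.72.
Rounding up, n = 11.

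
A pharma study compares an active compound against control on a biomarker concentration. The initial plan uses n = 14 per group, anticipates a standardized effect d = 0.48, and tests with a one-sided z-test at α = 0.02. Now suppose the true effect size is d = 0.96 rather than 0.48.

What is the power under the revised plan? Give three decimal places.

With d = 0.96: δ = d·√(n/2) = 0.96 × √(14/2) = 2.5399. Critical value z_{0.02} = 2.054.
Revised power = P(Z > 2.054 − δ) = Φ(0.486) = 0.6866.

Power ≈ 0.687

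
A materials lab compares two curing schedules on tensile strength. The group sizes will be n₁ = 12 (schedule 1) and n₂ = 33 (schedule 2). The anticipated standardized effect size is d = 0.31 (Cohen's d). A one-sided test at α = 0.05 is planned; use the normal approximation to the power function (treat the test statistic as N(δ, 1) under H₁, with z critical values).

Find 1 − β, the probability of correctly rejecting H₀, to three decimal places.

Power ≈ 0.234

Noncentrality parameter: δ = d / √(1/n₁ + 1/n₂) = 0.31 / √(1/12 + 1/33) = 0.9196
Critical value for a one-sided test at α = 0.05: z_α = 1.645.
Power = Φ(δ − 1.645) = Φ(-0.725) = 0.2342.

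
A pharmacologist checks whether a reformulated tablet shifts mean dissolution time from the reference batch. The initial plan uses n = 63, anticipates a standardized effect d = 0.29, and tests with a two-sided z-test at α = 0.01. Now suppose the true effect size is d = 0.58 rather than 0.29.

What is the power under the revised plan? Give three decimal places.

Power ≈ 0.979

With d = 0.58: δ = d·√n = 0.58 × √63 = 4.6036. Critical value z_{0.005} = 2.576.
Revised power = Φ(δ − 2.576) + Φ(−δ − 2.576) = Φ(2.028) + Φ(-7.179) = 0.9787 + 0.0000 = 0.9787.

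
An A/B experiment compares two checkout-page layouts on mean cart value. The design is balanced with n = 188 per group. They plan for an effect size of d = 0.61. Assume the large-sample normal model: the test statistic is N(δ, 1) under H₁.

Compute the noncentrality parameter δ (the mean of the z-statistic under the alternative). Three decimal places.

δ ≈ 5.914

δ = d·√(n/2) = 0.61 × √(188/2) = 5.9142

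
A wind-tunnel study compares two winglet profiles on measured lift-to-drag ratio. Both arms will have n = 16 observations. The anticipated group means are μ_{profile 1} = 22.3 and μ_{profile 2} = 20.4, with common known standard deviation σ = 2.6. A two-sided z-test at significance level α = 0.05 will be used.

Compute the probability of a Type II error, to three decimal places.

Standardized effect: d = |μ_{profile 1} − μ_{profile 2}| / σ = |22.3 − 20.4| / 2.6 = 0.7308
Noncentrality parameter: δ = d·√(n/2) = 0.7308 × √(16/2) = 2.0669
Two-sided α = 0.05 → critical value z_{0.025} = 1.960.
Power = Φ(δ − 1.960) + Φ(−δ − 1.960) = Φ(0.107) + Φ(-4.027) = 0.5426 + 0.0000 = 0.5426.
Type II error: β = 1 − power = 1 − 0.5426 = 0.4574.

β ≈ 0.457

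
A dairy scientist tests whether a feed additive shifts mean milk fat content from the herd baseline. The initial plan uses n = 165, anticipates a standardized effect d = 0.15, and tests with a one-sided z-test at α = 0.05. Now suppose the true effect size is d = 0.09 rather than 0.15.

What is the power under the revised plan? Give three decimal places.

With d = 0.09: δ = d·√n = 0.09 × √165 = 1.1561. Critical value z_{0.05} = 1.645.
Revised power = Φ(δ − 1.645) = Φ(-0.489) = 0.3125.

Power ≈ 0.312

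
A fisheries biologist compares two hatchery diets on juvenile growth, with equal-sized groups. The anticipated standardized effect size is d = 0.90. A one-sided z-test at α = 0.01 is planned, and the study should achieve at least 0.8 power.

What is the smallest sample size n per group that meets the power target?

Set Φ(δ − 2.326) = 0.8; then δ − 2.326 = Φ⁻¹(0.8) = 0.842, giving δ = 3.168.
δ = d·√(n/2) ⇒ n = 2(δ/d)² = 2 × (3.168 / 0.90)² = 24.78.
Rounding up, n = 25 per group.

n = 25 per group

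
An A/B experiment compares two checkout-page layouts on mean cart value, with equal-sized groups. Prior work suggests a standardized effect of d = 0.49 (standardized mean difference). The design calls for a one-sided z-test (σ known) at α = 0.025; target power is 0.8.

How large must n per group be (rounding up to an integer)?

For power 0.8 need Φ(δ − z_{0.025}) = 0.8, so δ = z_{0.025} + z_{0.20} = 1.960 + 0.842 = 2.802.
δ = d·√(n/2) ⇒ n = 2(δ/d)² = 2 × (2.802 / 0.49)² = 65.38.
Round up to the next whole unit.

n = 66 per group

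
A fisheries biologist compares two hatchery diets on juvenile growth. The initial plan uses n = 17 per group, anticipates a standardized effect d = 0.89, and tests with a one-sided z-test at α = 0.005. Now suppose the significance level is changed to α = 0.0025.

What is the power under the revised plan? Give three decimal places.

δ = d·√(n/2) = 0.89 × √(17/2) = 2.5948 (unchanged). New critical value: z_{0.0025} = 2.807.
Revised power = P(Z > 2.807 − δ) = Φ(-0.212) = 0.4160.

Power ≈ 0.416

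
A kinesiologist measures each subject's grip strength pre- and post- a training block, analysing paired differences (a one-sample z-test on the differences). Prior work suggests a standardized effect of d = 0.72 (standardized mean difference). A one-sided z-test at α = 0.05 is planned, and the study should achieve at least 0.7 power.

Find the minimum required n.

n = 10

For power 0.7 need Φ(δ − z_{0.05}) = 0.7, so δ = z_{0.05} + z_{0.30} = 1.645 + 0.524 = 2.169.
δ = d·√n ⇒ n = (δ/d)² = (2.169 / 0.72)² = 9.08.
Round up to the next whole unit.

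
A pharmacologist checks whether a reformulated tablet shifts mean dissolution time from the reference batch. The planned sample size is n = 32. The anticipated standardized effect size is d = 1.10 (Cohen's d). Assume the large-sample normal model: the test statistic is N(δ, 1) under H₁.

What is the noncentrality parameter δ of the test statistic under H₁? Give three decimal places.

The noncentrality parameter scales effect size by the design's sample-size factor: δ = d·√n = 1.10 × √32 = 6.2225

δ ≈ 6.223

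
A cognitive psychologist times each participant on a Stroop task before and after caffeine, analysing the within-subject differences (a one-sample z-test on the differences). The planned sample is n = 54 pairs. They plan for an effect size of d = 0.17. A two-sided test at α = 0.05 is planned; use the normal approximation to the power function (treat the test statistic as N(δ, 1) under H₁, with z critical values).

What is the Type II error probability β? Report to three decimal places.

Noncentrality parameter: δ = d·√n = 0.17 × √54 = 1.2492
Two-sided α = 0.05 → critical value z_{0.025} = 1.960.
Power = Φ(δ − 1.960) + Φ(−δ − 1.960) = Φ(-0.711) + Φ(-3.209) = 0.2386 + 0.0007 = 0.2393.
Type II error: β = 1 − power = 1 − 0.2393 = 0.7607.

β ≈ 0.761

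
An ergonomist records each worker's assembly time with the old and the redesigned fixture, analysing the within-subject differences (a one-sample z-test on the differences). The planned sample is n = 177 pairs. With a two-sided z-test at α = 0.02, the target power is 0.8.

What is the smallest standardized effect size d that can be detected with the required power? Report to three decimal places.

d ≈ 0.238

Required noncentrality: δ = z_{0.01} + z_{0.20} = 2.326 + 0.842 = 3.168.
(Lower-tail contribution to power is negligible for δ > 0.)
δ = d·√n ⇒ d = δ/√n = 3.168/√177 = 0.2381.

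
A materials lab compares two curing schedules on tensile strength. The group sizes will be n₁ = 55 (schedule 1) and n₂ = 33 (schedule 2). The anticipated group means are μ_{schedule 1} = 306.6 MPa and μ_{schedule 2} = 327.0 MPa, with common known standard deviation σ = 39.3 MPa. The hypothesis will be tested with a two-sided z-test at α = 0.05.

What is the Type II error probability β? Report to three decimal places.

β ≈ 0.346

Standardized effect: d = |μ_{schedule 1} − μ_{schedule 2}| / σ = |306.6 − 327.0| / 39.3 = 0.5191
Noncentrality parameter: δ = d / √(1/n₁ + 1/n₂) = 0.5191 / √(1/55 + 1/33) = 2.3574
Two-sided α = 0.05 → critical value z_{0.025} = 1.960.
Power = Φ(δ − 1.960) + Φ(−δ − 1.960) = Φ(0.397) + Φ(-4.317) = 0.6545 + 0.0000 = 0.6545.
Type II error: β = 1 − power = 1 − 0.6545 = 0.3455.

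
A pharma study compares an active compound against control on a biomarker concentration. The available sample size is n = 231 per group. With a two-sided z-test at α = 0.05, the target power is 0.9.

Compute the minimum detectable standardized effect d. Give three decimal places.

d ≈ 0.302

Required noncentrality: δ = z_{0.025} + z_{0.10} = 1.960 + 1.282 = 3.242.
(Lower-tail contribution to power is negligible for δ > 0.)
δ = d·√(n/2) ⇒ d = δ/√(n/2) = 3.242/√(231/2) = 0.3016.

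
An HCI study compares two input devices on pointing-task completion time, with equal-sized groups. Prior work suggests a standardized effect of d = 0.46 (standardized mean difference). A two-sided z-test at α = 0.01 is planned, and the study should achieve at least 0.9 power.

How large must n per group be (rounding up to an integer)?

n = 141 per group

For power 0.9 need Φ(δ − z_{0.005}) = 0.9, so δ = z_{0.005} + z_{0.10} = 2.576 + 1.282 = 3.857.
(For δ > 0 the lower-tail rejection region contributes negligibly to power, so the one-term inversion is standard.)
δ = d·√(n/2) ⇒ n = 2(δ/d)² = 2 × (3.857 / 0.46)² = 140.64.
Rounding up, n = 141 per group.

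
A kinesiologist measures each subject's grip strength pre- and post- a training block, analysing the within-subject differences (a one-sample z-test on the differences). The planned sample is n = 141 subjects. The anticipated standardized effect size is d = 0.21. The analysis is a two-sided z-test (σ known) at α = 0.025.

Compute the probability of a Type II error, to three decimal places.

Noncentrality parameter: δ = d·√n = 0.21 × √141 = 2.4936
Critical value for a two-sided test at α = 0.025: z_{α/2} = 2.241.
Power = Φ(δ − 2.241) + Φ(−δ − 2.241) = Φ(0.252) + Φ(-4.735) = 0.5996 + 0.0000 = 0.5996.
Type II error: β = 1 − power = 1 − 0.5996 = 0.4004.

β ≈ 0.400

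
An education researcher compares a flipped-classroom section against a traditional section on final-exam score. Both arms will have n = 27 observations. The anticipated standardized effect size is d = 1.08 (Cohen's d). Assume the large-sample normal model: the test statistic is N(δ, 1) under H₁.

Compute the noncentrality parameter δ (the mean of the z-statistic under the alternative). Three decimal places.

δ ≈ 3.968

The noncentrality parameter scales effect size by the design's sample-size factor: δ = d·√(n/2) = 1.08 × √(27/2) = 3.9682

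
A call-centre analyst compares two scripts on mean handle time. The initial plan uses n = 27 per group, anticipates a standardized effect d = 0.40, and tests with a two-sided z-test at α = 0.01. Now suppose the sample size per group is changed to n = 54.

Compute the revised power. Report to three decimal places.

With n = 54 per group: δ = d·√(n/2) = 0.40 × √(54/2) = 2.0785. Critical value z_{0.005} = 2.576.
Revised power = Φ(δ − 2.576) + Φ(−δ − 2.576) = Φ(-0.497) + Φ(-4.654) = 0.3095 + 0.0000 = 0.3095.

Power ≈ 0.309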